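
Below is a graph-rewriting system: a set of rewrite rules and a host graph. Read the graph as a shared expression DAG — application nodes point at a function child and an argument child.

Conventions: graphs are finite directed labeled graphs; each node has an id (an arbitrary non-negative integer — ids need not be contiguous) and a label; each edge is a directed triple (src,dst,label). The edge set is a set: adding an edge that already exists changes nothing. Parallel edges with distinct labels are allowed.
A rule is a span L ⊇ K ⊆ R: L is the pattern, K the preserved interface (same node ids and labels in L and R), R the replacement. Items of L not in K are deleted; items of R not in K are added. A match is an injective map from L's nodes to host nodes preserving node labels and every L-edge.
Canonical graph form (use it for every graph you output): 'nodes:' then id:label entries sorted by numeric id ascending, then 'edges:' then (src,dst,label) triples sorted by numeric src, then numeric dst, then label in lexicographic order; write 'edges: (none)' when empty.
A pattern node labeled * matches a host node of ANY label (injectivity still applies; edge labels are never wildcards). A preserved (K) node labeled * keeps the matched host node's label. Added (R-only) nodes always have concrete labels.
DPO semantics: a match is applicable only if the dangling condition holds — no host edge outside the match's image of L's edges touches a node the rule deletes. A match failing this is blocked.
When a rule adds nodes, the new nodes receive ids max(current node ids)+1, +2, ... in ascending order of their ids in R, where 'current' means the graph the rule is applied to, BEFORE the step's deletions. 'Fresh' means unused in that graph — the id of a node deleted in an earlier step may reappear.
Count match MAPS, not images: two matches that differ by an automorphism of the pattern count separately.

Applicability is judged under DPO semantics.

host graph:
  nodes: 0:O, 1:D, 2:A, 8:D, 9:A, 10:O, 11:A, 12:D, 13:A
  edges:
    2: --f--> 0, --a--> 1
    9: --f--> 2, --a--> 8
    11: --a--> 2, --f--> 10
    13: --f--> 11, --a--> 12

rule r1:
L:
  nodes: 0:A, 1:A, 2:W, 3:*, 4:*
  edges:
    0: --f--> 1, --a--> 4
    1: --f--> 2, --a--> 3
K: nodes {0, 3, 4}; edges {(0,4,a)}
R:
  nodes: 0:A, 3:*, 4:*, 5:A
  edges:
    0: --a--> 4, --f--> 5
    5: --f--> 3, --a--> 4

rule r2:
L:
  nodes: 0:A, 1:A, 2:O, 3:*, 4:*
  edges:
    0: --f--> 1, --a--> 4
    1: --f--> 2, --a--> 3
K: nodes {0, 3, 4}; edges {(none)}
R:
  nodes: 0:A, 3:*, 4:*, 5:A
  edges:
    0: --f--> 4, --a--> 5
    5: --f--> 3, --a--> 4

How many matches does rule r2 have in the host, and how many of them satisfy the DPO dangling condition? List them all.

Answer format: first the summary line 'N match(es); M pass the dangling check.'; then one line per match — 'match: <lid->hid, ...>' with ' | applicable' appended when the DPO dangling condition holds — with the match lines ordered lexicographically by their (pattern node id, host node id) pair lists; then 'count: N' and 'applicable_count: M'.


2 match(es); 1 pass the dangling check.
match: 0->9, 1->2, 2->0, 3->1, 4->8
match: 0->13, 1->11, 2->10, 3->2, 4->12 | applicable
count: 2
applicable_count: 1


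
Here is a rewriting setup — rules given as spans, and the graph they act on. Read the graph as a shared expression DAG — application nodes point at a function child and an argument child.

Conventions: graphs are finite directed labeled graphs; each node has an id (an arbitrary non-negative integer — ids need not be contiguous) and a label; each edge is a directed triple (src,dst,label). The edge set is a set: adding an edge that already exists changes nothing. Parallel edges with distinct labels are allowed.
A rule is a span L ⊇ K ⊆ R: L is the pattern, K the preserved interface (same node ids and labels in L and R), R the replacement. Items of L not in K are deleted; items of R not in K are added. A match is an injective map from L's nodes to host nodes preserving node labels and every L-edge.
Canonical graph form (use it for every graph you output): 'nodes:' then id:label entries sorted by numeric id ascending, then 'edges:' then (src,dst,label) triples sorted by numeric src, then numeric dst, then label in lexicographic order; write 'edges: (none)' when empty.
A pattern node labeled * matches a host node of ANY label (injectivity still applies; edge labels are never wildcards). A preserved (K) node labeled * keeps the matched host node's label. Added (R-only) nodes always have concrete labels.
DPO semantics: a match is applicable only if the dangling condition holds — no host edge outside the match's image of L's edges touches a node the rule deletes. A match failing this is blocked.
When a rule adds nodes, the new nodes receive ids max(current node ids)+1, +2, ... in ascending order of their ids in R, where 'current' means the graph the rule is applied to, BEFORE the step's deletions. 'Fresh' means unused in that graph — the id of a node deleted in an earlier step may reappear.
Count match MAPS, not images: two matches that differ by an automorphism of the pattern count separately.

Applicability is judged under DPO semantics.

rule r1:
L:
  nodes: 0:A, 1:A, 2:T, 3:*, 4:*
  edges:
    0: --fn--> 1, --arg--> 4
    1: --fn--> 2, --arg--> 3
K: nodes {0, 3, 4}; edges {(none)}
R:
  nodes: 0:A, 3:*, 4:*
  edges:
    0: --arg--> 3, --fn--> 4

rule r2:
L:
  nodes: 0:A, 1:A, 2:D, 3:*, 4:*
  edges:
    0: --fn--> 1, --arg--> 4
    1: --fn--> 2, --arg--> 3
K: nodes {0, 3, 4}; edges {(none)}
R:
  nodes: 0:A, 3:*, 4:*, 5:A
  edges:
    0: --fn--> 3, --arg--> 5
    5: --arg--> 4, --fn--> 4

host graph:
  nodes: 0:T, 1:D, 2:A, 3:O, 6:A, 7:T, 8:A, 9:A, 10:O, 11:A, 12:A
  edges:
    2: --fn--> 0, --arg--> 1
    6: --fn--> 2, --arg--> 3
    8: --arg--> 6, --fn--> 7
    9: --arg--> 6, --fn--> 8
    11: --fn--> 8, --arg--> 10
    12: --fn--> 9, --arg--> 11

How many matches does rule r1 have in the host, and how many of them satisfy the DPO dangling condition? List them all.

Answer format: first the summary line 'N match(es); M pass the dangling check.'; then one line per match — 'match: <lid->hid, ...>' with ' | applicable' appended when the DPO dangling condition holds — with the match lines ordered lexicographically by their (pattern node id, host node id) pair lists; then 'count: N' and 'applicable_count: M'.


2 match(es); 1 pass the dangling check.
match: 0->6, 1->2, 2->0, 3->1, 4->3 | applicable
match: 0->11, 1->8, 2->7, 3->6, 4->10
count: 2
applicable_count: 1


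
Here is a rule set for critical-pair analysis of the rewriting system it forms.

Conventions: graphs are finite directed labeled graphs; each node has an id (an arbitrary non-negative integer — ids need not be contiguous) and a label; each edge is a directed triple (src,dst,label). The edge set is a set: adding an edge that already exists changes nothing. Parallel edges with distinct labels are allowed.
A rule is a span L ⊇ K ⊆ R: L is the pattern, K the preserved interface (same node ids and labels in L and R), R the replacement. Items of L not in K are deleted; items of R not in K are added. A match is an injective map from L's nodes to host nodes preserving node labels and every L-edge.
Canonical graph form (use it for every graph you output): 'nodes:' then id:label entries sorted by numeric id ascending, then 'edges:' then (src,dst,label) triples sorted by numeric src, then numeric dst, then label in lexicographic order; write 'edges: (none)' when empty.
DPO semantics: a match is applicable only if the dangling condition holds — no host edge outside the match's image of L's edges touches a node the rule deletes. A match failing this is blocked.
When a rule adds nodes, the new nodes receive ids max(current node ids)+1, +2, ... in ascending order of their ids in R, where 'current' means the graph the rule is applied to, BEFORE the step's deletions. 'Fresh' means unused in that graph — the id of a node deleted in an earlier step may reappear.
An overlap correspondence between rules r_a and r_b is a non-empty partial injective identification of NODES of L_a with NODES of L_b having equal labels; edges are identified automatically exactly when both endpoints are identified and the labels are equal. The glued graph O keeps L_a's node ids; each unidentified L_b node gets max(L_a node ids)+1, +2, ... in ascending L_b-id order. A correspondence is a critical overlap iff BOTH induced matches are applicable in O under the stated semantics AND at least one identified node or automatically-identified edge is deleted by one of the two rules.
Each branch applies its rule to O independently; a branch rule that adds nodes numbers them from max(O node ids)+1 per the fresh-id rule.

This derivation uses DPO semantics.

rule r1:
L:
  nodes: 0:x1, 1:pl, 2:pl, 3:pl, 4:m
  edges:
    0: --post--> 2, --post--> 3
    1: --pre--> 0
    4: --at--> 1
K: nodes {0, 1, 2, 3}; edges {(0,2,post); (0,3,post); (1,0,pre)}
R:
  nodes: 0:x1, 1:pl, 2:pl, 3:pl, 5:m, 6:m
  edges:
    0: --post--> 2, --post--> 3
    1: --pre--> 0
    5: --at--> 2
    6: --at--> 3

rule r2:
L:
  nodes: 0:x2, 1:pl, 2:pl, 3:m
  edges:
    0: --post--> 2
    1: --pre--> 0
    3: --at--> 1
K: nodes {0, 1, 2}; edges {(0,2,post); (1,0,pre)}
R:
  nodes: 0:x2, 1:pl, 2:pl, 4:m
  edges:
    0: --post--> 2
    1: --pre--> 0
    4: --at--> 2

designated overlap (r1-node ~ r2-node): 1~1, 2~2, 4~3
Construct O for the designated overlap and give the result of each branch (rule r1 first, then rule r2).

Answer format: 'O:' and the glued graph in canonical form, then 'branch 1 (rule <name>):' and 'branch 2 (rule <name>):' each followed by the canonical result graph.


O:
nodes: 0:x1, 1:pl, 2:pl, 3:pl, 4:m, 5:x2
edges: (0,2,post); (0,3,post); (1,0,pre); (1,5,pre); (4,1,at); (5,2,post)
branch 1 (rule r1):
nodes: 0:x1, 1:pl, 2:pl, 3:pl, 5:x2, 6:m, 7:m
edges: (0,2,post); (0,3,post); (1,0,pre); (1,5,pre); (5,2,post); (6,2,at); (7,3,at)
branch 2 (rule r2):
nodes: 0:x1, 1:pl, 2:pl, 3:pl, 5:x2, 6:m
edges: (0,2,post); (0,3,post); (1,0,pre); (1,5,pre); (5,2,post); (6,2,at)


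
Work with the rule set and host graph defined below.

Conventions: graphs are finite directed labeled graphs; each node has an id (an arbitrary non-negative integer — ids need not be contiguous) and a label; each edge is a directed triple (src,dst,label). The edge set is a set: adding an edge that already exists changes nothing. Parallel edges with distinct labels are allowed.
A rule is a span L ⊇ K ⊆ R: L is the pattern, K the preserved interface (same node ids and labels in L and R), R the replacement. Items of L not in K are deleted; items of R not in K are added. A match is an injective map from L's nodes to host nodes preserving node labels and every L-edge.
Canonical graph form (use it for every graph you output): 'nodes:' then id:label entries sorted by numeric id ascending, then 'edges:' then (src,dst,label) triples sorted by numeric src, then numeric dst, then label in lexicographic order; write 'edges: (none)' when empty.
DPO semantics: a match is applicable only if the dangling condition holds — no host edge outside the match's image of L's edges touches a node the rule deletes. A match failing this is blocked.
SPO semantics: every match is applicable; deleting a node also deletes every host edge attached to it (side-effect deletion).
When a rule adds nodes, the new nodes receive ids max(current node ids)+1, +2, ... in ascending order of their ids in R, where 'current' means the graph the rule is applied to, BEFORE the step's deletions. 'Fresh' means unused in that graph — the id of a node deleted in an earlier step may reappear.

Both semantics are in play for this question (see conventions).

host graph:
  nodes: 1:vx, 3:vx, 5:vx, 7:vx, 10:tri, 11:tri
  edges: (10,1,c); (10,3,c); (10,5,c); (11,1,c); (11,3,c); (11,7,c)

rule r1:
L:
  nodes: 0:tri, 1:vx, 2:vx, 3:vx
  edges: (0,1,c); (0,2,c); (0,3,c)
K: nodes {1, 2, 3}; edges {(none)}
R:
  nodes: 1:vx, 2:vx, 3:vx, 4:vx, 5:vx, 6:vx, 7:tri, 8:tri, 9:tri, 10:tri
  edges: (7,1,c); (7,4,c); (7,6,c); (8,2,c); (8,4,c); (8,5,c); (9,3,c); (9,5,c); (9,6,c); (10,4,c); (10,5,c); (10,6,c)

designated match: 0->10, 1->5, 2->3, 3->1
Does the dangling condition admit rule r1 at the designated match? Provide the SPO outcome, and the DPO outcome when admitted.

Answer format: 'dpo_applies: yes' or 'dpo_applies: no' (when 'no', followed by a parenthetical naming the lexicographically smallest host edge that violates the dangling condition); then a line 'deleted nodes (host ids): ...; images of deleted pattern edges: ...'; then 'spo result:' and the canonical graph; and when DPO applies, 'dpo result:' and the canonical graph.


dpo_applies: yes
deleted nodes (host ids): 10; images of deleted pattern edges: (10,1,c); (10,3,c); (10,5,c)
spo result:
nodes: 1:vx, 3:vx, 5:vx, 7:vx, 11:tri, 12:vx, 13:vx, 14:vx, 15:tri, 16:tri, 17:tri, 18:tri
edges: (11,1,c); (11,3,c); (11,7,c); (15,5,c); (15,12,c); (15,14,c); (16,3,c); (16,12,c); (16,13,c); (17,1,c); (17,13,c); (17,14,c); (18,12,c); (18,13,c); (18,14,c)
dpo result:
nodes: 1:vx, 3:vx, 5:vx, 7:vx, 11:tri, 12:vx, 13:vx, 14:vx, 15:tri, 16:tri, 17:tri, 18:tri
edges: (11,1,c); (11,3,c); (11,7,c); (15,5,c); (15,12,c); (15,14,c); (16,3,c); (16,12,c); (16,13,c); (17,1,c); (17,13,c); (17,14,c); (18,12,c); (18,13,c); (18,14,c)


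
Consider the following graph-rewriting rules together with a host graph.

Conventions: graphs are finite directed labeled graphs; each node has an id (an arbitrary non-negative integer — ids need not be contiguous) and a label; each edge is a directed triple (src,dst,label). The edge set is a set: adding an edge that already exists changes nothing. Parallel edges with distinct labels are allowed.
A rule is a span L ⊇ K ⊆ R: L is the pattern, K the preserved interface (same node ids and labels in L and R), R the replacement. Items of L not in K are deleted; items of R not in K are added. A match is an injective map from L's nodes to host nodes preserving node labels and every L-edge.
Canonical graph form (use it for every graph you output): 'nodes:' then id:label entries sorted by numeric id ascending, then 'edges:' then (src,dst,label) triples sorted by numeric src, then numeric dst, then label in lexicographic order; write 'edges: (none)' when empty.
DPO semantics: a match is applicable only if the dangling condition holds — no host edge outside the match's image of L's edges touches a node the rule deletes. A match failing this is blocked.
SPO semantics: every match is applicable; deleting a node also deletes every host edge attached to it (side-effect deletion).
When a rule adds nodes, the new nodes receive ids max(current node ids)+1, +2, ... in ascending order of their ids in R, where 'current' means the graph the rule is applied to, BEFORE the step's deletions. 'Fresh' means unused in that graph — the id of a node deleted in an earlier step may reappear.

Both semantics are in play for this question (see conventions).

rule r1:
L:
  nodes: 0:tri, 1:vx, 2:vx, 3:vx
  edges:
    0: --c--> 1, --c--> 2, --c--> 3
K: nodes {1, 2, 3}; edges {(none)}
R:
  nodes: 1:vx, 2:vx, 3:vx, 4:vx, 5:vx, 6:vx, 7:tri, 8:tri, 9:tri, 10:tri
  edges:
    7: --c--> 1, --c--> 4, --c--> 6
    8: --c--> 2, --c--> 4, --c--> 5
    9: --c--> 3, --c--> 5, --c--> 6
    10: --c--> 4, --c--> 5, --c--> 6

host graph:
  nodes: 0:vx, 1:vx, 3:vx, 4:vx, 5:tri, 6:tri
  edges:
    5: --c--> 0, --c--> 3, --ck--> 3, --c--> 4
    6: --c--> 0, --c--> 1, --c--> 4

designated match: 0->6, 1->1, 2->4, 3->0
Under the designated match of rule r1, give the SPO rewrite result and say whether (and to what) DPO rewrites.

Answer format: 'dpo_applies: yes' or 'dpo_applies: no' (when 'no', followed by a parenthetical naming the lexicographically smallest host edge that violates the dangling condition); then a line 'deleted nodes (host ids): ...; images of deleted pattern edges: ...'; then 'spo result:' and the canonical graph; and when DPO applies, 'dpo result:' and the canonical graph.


dpo_applies: yes
deleted nodes (host ids): 6; images of deleted pattern edges: (6,0,c); (6,1,c); (6,4,c)
spo result:
nodes: 0:vx, 1:vx, 3:vx, 4:vx, 5:tri, 7:vx, 8:vx, 9:vx, 10:tri, 11:tri, 12:tri, 13:tri
edges: (5,0,c); (5,3,c); (5,3,ck); (5,4,c); (10,1,c); (10,7,c); (10,9,c); (11,4,c); (11,7,c); (11,8,c); (12,0,c); (12,8,c); (12,9,c); (13,7,c); (13,8,c); (13,9,c)
dpo result:
nodes: 0:vx, 1:vx, 3:vx, 4:vx, 5:tri, 7:vx, 8:vx, 9:vx, 10:tri, 11:tri, 12:tri, 13:tri
edges: (5,0,c); (5,3,c); (5,3,ck); (5,4,c); (10,1,c); (10,7,c); (10,9,c); (11,4,c); (11,7,c); (11,8,c); (12,0,c); (12,8,c); (12,9,c); (13,7,c); (13,8,c); (13,9,c)


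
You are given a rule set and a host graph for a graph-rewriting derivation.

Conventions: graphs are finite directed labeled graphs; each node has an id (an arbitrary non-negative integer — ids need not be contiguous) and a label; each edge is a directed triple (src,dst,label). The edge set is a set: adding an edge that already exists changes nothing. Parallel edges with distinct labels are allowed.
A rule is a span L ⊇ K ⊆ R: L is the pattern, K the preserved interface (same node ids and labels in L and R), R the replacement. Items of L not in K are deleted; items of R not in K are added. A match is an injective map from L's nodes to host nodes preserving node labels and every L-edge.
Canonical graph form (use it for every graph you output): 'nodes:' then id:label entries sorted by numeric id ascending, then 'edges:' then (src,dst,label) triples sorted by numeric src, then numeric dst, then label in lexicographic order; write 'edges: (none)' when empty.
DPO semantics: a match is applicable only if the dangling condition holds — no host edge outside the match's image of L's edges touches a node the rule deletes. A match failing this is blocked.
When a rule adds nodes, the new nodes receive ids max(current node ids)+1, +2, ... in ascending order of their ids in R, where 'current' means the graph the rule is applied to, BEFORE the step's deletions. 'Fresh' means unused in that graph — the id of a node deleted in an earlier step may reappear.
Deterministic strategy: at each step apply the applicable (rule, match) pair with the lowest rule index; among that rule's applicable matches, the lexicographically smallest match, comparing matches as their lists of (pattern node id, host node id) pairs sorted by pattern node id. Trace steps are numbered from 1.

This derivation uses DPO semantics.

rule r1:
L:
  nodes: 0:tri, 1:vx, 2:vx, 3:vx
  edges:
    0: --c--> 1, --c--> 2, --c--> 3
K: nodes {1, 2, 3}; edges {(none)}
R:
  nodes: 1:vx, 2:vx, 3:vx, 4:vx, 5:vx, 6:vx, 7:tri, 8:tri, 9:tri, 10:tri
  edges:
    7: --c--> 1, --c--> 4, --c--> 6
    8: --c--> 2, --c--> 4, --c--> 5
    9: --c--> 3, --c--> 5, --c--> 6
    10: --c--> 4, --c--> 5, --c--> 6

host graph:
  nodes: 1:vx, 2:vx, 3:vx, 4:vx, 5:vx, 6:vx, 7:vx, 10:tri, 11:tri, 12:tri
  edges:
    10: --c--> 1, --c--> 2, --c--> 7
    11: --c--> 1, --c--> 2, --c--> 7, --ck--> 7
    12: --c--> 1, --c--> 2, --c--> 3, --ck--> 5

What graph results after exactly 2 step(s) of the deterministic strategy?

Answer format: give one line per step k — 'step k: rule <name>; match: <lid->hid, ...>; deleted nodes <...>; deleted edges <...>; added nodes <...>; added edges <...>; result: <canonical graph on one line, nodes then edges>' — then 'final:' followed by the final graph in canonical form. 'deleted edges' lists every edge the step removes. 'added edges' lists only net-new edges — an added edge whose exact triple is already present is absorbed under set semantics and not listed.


step 1: rule r1; match: 0->10, 1->1, 2->2, 3->7; deleted nodes 10; deleted edges (10,1,c); (10,2,c); (10,7,c); added nodes 13, 14, 15, 16, 17, 18, 19; added edges (16,1,c); (16,13,c); (16,15,c); (17,2,c); (17,13,c); (17,14,c); (18,7,c); (18,14,c); (18,15,c); (19,13,c); (19,14,c); (19,15,c); result: nodes: 1:vx, 2:vx, 3:vx, 4:vx, 5:vx, 6:vx, 7:vx, 11:tri, 12:tri, 13:vx, 14:vx, 15:vx, 16:tri, 17:tri, 18:tri, 19:tri edges: (11,1,c); (11,2,c); (11,7,c); (11,7,ck); (12,1,c); (12,2,c); (12,3,c); (12,5,ck); (16,1,c); (16,13,c); (16,15,c); (17,2,c); (17,13,c); (17,14,c); (18,7,c); (18,14,c); (18,15,c); (19,13,c); (19,14,c); (19,15,c)
step 2: rule r1; match: 0->16, 1->1, 2->13, 3->15; deleted nodes 16; deleted edges (16,1,c); (16,13,c); (16,15,c); added nodes 20, 21, 22, 23, 24, 25, 26; added edges (23,1,c); (23,20,c); (23,22,c); (24,13,c); (24,20,c); (24,21,c); (25,15,c); (25,21,c); (25,22,c); (26,20,c); (26,21,c); (26,22,c); result: nodes: 1:vx, 2:vx, 3:vx, 4:vx, 5:vx, 6:vx, 7:vx, 11:tri, 12:tri, 13:vx, 14:vx, 15:vx, 17:tri, 18:tri, 19:tri, 20:vx, 21:vx, 22:vx, 23:tri, 24:tri, 25:tri, 26:tri edges: (11,1,c); (11,2,c); (11,7,c); (11,7,ck); (12,1,c); (12,2,c); (12,3,c); (12,5,ck); (17,2,c); (17,13,c); (17,14,c); (18,7,c); (18,14,c); (18,15,c); (19,13,c); (19,14,c); (19,15,c); (23,1,c); (23,20,c); (23,22,c); (24,13,c); (24,20,c); (24,21,c); (25,15,c); (25,21,c); (25,22,c); (26,20,c); (26,21,c); (26,22,c)
final:
nodes: 1:vx, 2:vx, 3:vx, 4:vx, 5:vx, 6:vx, 7:vx, 11:tri, 12:tri, 13:vx, 14:vx, 15:vx, 17:tri, 18:tri, 19:tri, 20:vx, 21:vx, 22:vx, 23:tri, 24:tri, 25:tri, 26:tri
edges: (11,1,c); (11,2,c); (11,7,c); (11,7,ck); (12,1,c); (12,2,c); (12,3,c); (12,5,ck); (17,2,c); (17,13,c); (17,14,c); (18,7,c); (18,14,c); (18,15,c); (19,13,c); (19,14,c); (19,15,c); (23,1,c); (23,20,c); (23,22,c); (24,13,c); (24,20,c); (24,21,c); (25,15,c); (25,21,c); (25,22,c); (26,20,c); (26,21,c); (26,22,c)


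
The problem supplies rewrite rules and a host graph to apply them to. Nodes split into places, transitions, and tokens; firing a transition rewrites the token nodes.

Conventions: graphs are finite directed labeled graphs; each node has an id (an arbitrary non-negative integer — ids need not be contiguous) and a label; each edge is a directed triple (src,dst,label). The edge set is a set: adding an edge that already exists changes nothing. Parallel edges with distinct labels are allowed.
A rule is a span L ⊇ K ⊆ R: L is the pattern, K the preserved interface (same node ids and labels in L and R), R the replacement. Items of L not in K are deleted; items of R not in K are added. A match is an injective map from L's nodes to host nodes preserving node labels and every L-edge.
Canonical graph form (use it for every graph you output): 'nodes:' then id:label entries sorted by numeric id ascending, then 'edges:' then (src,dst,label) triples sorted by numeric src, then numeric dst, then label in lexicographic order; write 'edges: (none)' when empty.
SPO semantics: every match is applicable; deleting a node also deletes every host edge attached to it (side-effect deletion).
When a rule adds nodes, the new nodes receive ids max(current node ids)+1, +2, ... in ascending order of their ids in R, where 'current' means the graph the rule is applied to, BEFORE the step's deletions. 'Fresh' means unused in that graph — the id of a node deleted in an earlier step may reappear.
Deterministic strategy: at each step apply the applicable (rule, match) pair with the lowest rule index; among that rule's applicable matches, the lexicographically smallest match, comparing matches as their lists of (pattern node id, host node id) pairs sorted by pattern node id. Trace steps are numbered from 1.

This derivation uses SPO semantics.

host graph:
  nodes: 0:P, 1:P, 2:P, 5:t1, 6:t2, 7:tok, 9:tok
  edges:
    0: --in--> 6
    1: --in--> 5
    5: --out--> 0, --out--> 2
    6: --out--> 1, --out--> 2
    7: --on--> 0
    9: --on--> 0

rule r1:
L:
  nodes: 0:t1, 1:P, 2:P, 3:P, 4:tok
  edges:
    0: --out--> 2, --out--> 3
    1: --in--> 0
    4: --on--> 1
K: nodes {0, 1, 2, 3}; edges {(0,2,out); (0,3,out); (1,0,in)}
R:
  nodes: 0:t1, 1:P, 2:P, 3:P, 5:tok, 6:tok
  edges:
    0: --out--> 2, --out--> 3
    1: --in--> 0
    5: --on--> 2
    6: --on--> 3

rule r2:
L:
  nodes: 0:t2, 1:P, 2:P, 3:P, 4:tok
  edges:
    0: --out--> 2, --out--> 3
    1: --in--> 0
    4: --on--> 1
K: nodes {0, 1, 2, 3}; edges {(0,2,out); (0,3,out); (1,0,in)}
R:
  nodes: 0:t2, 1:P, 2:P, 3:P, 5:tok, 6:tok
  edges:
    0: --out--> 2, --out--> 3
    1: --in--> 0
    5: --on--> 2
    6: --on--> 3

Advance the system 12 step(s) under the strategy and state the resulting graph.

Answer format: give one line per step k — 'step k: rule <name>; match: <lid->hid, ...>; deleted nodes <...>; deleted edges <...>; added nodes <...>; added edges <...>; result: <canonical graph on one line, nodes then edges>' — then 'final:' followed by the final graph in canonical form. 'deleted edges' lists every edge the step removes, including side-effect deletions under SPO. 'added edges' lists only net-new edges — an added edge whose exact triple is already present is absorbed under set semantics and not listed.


step 1: rule r2; match: 0->6, 1->0, 2->1, 3->2, 4->7; deleted nodes 7; deleted edges (7,0,on); added nodes 10, 11; added edges (10,1,on); (11,2,on); result: nodes: 0:P, 1:P, 2:P, 5:t1, 6:t2, 9:tok, 10:tok, 11:tok edges: (0,6,in); (1,5,in); (5,0,out); (5,2,out); (6,1,out); (6,2,out); (9,0,on); (10,1,on); (11,2,on)
step 2: rule r1; match: 0->5, 1->1, 2->0, 3->2, 4->10; deleted nodes 10; deleted edges (10,1,on); added nodes 12, 13; added edges (12,0,on); (13,2,on); result: nodes: 0:P, 1:P, 2:P, 5:t1, 6:t2, 9:tok, 11:tok, 12:tok, 13:tok edges: (0,6,in); (1,5,in); (5,0,out); (5,2,out); (6,1,out); (6,2,out); (9,0,on); (11,2,on); (12,0,on); (13,2,on)
step 3: rule r2; match: 0->6, 1->0, 2->1, 3->2, 4->9; deleted nodes 9; deleted edges (9,0,on); added nodes 14, 15; added edges (14,1,on); (15,2,on); result: nodes: 0:P, 1:P, 2:P, 5:t1, 6:t2, 11:tok, 12:tok, 13:tok, 14:tok, 15:tok edges: (0,6,in); (1,5,in); (5,0,out); (5,2,out); (6,1,out); (6,2,out); (11,2,on); (12,0,on); (13,2,on); (14,1,on); (15,2,on)
step 4: rule r1; match: 0->5, 1->1, 2->0, 3->2, 4->14; deleted nodes 14; deleted edges (14,1,on); added nodes 16, 17; added edges (16,0,on); (17,2,on); result: nodes: 0:P, 1:P, 2:P, 5:t1, 6:t2, 11:tok, 12:tok, 13:tok, 15:tok, 16:tok, 17:tok edges: (0,6,in); (1,5,in); (5,0,out); (5,2,out); (6,1,out); (6,2,out); (11,2,on); (12,0,on); (13,2,on); (15,2,on); (16,0,on); (17,2,on)
step 5: rule r2; match: 0->6, 1->0, 2->1, 3->2, 4->12; deleted nodes 12; deleted edges (12,0,on); added nodes 18, 19; added edges (18,1,on); (19,2,on); result: nodes: 0:P, 1:P, 2:P, 5:t1, 6:t2, 11:tok, 13:tok, 15:tok, 16:tok, 17:tok, 18:tok, 19:tok edges: (0,6,in); (1,5,in); (5,0,out); (5,2,out); (6,1,out); (6,2,out); (11,2,on); (13,2,on); (15,2,on); (16,0,on); (17,2,on); (18,1,on); (19,2,on)
step 6: rule r1; match: 0->5, 1->1, 2->0, 3->2, 4->18; deleted nodes 18; deleted edges (18,1,on); added nodes 20, 21; added edges (20,0,on); (21,2,on); result: nodes: 0:P, 1:P, 2:P, 5:t1, 6:t2, 11:tok, 13:tok, 15:tok, 16:tok, 17:tok, 19:tok, 20:tok, 21:tok edges: (0,6,in); (1,5,in); (5,0,out); (5,2,out); (6,1,out); (6,2,out); (11,2,on); (13,2,on); (15,2,on); (16,0,on); (17,2,on); (19,2,on); (20,0,on); (21,2,on)
step 7: rule r2; match: 0->6, 1->0, 2->1, 3->2, 4->16; deleted nodes 16; deleted edges (16,0,on); added nodes 22, 23; added edges (22,1,on); (23,2,on); result: nodes: 0:P, 1:P, 2:P, 5:t1, 6:t2, 11:tok, 13:tok, 15:tok, 17:tok, 19:tok, 20:tok, 21:tok, 22:tok, 23:tok edges: (0,6,in); (1,5,in); (5,0,out); (5,2,out); (6,1,out); (6,2,out); (11,2,on); (13,2,on); (15,2,on); (17,2,on); (19,2,on); (20,0,on); (21,2,on); (22,1,on); (23,2,on)
step 8: rule r1; match: 0->5, 1->1, 2->0, 3->2, 4->22; deleted nodes 22; deleted edges (22,1,on); added nodes 24, 25; added edges (24,0,on); (25,2,on); result: nodes: 0:P, 1:P, 2:P, 5:t1, 6:t2, 11:tok, 13:tok, 15:tok, 17:tok, 19:tok, 20:tok, 21:tok, 23:tok, 24:tok, 25:tok edges: (0,6,in); (1,5,in); (5,0,out); (5,2,out); (6,1,out); (6,2,out); (11,2,on); (13,2,on); (15,2,on); (17,2,on); (19,2,on); (20,0,on); (21,2,on); (23,2,on); (24,0,on); (25,2,on)
step 9: rule r2; match: 0->6, 1->0, 2->1, 3->2, 4->20; deleted nodes 20; deleted edges (20,0,on); added nodes 26, 27; added edges (26,1,on); (27,2,on); result: nodes: 0:P, 1:P, 2:P, 5:t1, 6:t2, 11:tok, 13:tok, 15:tok, 17:tok, 19:tok, 21:tok, 23:tok, 24:tok, 25:tok, 26:tok, 27:tok edges: (0,6,in); (1,5,in); (5,0,out); (5,2,out); (6,1,out); (6,2,out); (11,2,on); (13,2,on); (15,2,on); (17,2,on); (19,2,on); (21,2,on); (23,2,on); (24,0,on); (25,2,on); (26,1,on); (27,2,on)
step 10: rule r1; match: 0->5, 1->1, 2->0, 3->2, 4->26; deleted nodes 26; deleted edges (26,1,on); added nodes 28, 29; added edges (28,0,on); (29,2,on); result: nodes: 0:P, 1:P, 2:P, 5:t1, 6:t2, 11:tok, 13:tok, 15:tok, 17:tok, 19:tok, 21:tok, 23:tok, 24:tok, 25:tok, 27:tok, 28:tok, 29:tok edges: (0,6,in); (1,5,in); (5,0,out); (5,2,out); (6,1,out); (6,2,out); (11,2,on); (13,2,on); (15,2,on); (17,2,on); (19,2,on); (21,2,on); (23,2,on); (24,0,on); (25,2,on); (27,2,on); (28,0,on); (29,2,on)
step 11: rule r2; match: 0->6, 1->0, 2->1, 3->2, 4->24; deleted nodes 24; deleted edges (24,0,on); added nodes 30, 31; added edges (30,1,on); (31,2,on); result: nodes: 0:P, 1:P, 2:P, 5:t1, 6:t2, 11:tok, 13:tok, 15:tok, 17:tok, 19:tok, 21:tok, 23:tok, 25:tok, 27:tok, 28:tok, 29:tok, 30:tok, 31:tok edges: (0,6,in); (1,5,in); (5,0,out); (5,2,out); (6,1,out); (6,2,out); (11,2,on); (13,2,on); (15,2,on); (17,2,on); (19,2,on); (21,2,on); (23,2,on); (25,2,on); (27,2,on); (28,0,on); (29,2,on); (30,1,on); (31,2,on)
step 12: rule r1; match: 0->5, 1->1, 2->0, 3->2, 4->30; deleted nodes 30; deleted edges (30,1,on); added nodes 32, 33; added edges (32,0,on); (33,2,on); result: nodes: 0:P, 1:P, 2:P, 5:t1, 6:t2, 11:tok, 13:tok, 15:tok, 17:tok, 19:tok, 21:tok, 23:tok, 25:tok, 27:tok, 28:tok, 29:tok, 31:tok, 32:tok, 33:tok edges: (0,6,in); (1,5,in); (5,0,out); (5,2,out); (6,1,out); (6,2,out); (11,2,on); (13,2,on); (15,2,on); (17,2,on); (19,2,on); (21,2,on); (23,2,on); (25,2,on); (27,2,on); (28,0,on); (29,2,on); (31,2,on); (32,0,on); (33,2,on)
final:
nodes: 0:P, 1:P, 2:P, 5:t1, 6:t2, 11:tok, 13:tok, 15:tok, 17:tok, 19:tok, 21:tok, 23:tok, 25:tok, 27:tok, 28:tok, 29:tok, 31:tok, 32:tok, 33:tok
edges: (0,6,in); (1,5,in); (5,0,out); (5,2,out); (6,1,out); (6,2,out); (11,2,on); (13,2,on); (15,2,on); (17,2,on); (19,2,on); (21,2,on); (23,2,on); (25,2,on); (27,2,on); (28,0,on); (29,2,on); (31,2,on); (32,0,on); (33,2,on)


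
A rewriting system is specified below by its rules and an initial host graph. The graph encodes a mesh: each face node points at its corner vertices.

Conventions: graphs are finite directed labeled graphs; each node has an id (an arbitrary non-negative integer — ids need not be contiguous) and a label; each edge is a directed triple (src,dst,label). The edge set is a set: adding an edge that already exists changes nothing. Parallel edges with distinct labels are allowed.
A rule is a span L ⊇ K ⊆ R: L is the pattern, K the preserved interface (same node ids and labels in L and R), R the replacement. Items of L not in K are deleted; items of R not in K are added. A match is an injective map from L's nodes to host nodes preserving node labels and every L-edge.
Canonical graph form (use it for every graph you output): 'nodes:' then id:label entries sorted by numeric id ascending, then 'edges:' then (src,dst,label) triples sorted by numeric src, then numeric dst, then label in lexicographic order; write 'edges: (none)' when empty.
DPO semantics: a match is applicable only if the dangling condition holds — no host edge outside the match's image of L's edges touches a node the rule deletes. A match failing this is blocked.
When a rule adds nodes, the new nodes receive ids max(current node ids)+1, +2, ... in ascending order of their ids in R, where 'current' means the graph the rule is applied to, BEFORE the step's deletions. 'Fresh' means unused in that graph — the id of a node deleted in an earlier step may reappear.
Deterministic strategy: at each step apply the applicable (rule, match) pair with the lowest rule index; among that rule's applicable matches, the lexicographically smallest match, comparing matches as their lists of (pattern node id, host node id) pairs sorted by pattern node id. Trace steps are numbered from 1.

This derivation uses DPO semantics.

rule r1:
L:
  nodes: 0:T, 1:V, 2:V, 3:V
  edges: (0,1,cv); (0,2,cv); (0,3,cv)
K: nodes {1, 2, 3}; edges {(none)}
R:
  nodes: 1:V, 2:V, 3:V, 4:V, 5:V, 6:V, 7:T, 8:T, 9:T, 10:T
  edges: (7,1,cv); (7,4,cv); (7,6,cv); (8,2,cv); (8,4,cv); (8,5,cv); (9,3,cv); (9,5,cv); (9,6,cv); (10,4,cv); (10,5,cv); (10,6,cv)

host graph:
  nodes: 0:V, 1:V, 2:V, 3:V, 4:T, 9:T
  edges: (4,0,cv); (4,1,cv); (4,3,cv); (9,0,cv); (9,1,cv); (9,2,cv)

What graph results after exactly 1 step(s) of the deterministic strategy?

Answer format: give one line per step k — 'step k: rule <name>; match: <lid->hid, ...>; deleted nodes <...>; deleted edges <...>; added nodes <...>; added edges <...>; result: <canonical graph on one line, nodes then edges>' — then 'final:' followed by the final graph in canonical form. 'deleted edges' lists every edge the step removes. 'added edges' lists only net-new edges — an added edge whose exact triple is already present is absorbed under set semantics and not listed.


step 1: rule r1; match: 0->4, 1->0, 2->1, 3->3; deleted nodes 4; deleted edges (4,0,cv); (4,1,cv); (4,3,cv); added nodes 10, 11, 12, 13, 14, 15, 16; added edges (13,0,cv); (13,10,cv); (13,12,cv); (14,1,cv); (14,10,cv); (14,11,cv); (15,3,cv); (15,11,cv); (15,12,cv); (16,10,cv); (16,11,cv); (16,12,cv); result: nodes: 0:V, 1:V, 2:V, 3:V, 9:T, 10:V, 11:V, 12:V, 13:T, 14:T, 15:T, 16:T edges: (9,0,cv); (9,1,cv); (9,2,cv); (13,0,cv); (13,10,cv); (13,12,cv); (14,1,cv); (14,10,cv); (14,11,cv); (15,3,cv); (15,11,cv); (15,12,cv); (16,10,cv); (16,11,cv); (16,12,cv)
final:
nodes: 0:V, 1:V, 2:V, 3:V, 9:T, 10:V, 11:V, 12:V, 13:T, 14:T, 15:T, 16:T
edges: (9,0,cv); (9,1,cv); (9,2,cv); (13,0,cv); (13,10,cv); (13,12,cv); (14,1,cv); (14,10,cv); (14,11,cv); (15,3,cv); (15,11,cv); (15,12,cv); (16,10,cv); (16,11,cv); (16,12,cv)


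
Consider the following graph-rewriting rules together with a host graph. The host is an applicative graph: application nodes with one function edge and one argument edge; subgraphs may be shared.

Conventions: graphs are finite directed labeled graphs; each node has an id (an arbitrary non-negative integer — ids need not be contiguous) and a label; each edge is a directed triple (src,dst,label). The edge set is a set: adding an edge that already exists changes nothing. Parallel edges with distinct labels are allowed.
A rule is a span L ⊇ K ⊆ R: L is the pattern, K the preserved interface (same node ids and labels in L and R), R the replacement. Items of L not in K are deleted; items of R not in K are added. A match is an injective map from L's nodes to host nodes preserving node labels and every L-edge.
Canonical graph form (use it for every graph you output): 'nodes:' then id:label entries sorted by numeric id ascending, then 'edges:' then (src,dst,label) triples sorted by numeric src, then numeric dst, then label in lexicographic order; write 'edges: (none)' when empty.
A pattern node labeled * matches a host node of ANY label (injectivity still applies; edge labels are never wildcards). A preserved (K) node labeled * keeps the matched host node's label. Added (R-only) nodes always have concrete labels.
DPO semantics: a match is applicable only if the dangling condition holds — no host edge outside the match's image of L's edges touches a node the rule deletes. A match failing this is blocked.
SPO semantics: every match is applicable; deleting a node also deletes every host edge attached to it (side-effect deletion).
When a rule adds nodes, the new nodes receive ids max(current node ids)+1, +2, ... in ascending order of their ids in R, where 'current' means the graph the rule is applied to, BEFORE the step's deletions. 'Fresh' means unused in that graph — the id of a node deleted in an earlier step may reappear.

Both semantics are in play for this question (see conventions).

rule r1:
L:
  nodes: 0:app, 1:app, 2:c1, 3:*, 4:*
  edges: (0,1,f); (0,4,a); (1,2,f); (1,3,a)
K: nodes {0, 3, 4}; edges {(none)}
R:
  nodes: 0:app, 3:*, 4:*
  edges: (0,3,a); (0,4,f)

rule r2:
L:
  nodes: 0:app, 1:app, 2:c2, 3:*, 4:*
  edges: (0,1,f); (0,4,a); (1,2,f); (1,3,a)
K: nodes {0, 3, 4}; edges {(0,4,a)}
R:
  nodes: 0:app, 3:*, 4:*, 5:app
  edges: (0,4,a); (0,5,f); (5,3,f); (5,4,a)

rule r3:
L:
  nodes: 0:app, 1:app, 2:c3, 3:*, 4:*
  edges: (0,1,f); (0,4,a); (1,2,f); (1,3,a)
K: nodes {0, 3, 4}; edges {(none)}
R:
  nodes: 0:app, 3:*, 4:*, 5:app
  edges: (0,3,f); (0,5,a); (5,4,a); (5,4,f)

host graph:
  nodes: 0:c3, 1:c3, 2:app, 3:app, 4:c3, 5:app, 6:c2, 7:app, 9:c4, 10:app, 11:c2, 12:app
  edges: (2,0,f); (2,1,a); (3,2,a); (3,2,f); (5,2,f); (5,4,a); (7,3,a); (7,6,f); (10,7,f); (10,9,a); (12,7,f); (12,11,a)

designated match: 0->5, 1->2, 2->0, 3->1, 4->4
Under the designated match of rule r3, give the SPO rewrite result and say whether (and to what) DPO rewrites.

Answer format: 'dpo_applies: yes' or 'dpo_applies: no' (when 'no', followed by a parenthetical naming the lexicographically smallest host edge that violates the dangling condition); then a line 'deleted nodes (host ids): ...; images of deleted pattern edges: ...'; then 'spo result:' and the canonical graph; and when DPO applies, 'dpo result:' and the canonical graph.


dpo_applies: no
(the rule deletes node 2, which keeps host edge (3,2,a) outside the match image — the dangling condition fails, DPO blocks; SPO proceeds and side-deletes such edges)
deleted nodes (host ids): 0, 2; images of deleted pattern edges: (2,0,f); (2,1,a); (5,2,f); (5,4,a)
spo result:
nodes: 1:c3, 3:app, 4:c3, 5:app, 6:c2, 7:app, 9:c4, 10:app, 11:c2, 12:app, 13:app
edges: (5,1,f); (5,13,a); (7,3,a); (7,6,f); (10,7,f); (10,9,a); (12,7,f); (12,11,a); (13,4,a); (13,4,f)


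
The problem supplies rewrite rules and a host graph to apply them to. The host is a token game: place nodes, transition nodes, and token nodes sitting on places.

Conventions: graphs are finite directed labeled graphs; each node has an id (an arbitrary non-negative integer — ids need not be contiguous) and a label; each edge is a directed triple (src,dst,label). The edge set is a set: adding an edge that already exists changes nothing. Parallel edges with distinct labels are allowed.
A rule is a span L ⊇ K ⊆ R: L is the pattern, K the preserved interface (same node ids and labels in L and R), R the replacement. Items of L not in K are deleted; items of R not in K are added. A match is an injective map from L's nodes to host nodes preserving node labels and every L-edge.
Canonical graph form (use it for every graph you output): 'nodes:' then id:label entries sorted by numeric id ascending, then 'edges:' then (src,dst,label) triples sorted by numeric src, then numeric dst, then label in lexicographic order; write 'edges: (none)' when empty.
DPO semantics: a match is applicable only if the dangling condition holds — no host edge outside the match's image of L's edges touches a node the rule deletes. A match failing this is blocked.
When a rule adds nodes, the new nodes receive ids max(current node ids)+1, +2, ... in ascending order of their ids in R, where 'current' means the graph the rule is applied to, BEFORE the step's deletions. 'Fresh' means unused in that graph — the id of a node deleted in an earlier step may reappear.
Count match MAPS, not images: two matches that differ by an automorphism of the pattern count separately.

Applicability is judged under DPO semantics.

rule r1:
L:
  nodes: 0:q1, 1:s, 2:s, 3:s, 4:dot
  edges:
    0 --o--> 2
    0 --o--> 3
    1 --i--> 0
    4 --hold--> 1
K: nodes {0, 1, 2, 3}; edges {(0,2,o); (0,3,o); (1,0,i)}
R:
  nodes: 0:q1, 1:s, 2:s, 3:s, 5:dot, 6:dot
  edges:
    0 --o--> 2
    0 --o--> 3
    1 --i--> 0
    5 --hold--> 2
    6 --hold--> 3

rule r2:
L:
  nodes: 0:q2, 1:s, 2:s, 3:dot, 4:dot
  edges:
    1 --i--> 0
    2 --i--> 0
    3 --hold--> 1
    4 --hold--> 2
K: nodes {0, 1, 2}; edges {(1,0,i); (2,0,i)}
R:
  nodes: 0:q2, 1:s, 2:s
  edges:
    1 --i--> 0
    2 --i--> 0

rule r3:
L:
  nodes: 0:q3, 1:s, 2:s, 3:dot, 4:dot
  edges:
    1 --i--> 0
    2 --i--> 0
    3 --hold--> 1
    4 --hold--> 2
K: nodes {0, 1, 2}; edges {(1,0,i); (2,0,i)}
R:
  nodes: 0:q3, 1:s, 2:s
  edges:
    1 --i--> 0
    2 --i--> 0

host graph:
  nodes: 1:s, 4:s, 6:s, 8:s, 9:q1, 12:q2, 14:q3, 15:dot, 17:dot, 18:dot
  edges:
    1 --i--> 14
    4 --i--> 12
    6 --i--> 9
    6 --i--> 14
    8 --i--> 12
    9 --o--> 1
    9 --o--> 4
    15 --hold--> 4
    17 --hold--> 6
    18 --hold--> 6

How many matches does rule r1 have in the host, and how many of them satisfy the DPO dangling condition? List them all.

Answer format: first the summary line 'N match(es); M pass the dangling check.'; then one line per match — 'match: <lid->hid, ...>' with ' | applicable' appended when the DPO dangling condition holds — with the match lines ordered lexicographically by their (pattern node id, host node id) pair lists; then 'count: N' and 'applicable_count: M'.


4 match(es); 4 pass the dangling check.
match: 0->9, 1->6, 2->1, 3->4, 4->17 | applicable
match: 0->9, 1->6, 2->1, 3->4, 4->18 | applicable
match: 0->9, 1->6, 2->4, 3->1, 4->17 | applicable
match: 0->9, 1->6, 2->4, 3->1, 4->18 | applicable
count: 4
applicable_count: 4
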